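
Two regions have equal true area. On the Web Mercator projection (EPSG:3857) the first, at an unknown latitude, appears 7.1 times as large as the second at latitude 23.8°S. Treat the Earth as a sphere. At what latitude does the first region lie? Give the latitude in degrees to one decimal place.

69.9°

Mercator areal scale is sec²φ, so apparent-area ratio = sec²φ₁ / sec²φ₂ = cos²φ₂ / cos²φ₁.
cos²φ₂ / cos²φ₁ = 7.1  ⇒  cos φ₁ = cos 23.8° / √7.1 = 0.9150/2.665 = 0.3434.
φ₁ = arccos(0.3434) ≈ 69.9°.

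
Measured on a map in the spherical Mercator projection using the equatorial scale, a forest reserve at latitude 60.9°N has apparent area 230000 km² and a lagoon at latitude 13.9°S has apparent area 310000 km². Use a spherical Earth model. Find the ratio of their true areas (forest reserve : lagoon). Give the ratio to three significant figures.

On Mercator the areal scale is sec²φ, so true area = apparent × cos²φ.
True area of forest reserve: 230000 × cos²(60.9°) = 230000 × 0.2365 = 54400 km².
True area of lagoon: 310000 × cos²(13.9°) = 310000 × 0.9423 = 292100 km².
Ratio = 54400 / 292100 ≈ 0.186.

0.186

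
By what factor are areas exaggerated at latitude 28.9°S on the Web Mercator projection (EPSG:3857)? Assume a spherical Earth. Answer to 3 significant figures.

Mercator is conformal, so the point scale is isotropic: h = k = sec φ = 1/cos φ.
Areal scale = k² = sec²φ = 1/cos²(28.9°) = 1/0.8755² = 1.305.

1.30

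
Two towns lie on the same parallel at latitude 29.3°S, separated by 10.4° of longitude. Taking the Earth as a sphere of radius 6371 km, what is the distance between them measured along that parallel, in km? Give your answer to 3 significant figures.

1010 km

Arc length along a parallel = R cos φ · Δλ (with Δλ in radians).
= 6371 × cos 29.3° × (10.4° × π/180) = 6371 × 0.8721 × 0.1815 ≈ 1010 km.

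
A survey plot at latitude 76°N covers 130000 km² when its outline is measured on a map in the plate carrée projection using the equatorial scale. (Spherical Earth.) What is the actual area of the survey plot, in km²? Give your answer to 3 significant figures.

31400 km²

For the equirectangular projection with φ₀ = 0 (plate carrée), h = 1 along meridians and k = sec φ along parallels.
Areal scale = h·k = 1 × sec φ; at 76°, h = 1.000, k = 4.134, so h·k = 4.134.
True area = apparent / (areal scale) = 130000 / 4.134 ≈ 31400 km².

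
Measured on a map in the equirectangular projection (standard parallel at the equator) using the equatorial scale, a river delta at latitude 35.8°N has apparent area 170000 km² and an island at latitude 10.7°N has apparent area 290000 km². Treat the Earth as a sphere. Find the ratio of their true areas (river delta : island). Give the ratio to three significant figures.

0.484

Plate carrée has h = 1 and k = sec φ, giving areal scale sec φ; true area = (apparent area) · cos φ.
True area of river delta: 170000 × cos(35.8°) = 170000 × 0.8111 = 137900 km².
True area of island: 290000 × cos(10.7°) = 290000 × 0.9826 = 285000 km².
Ratio = 137900 / 285000 ≈ 0.484.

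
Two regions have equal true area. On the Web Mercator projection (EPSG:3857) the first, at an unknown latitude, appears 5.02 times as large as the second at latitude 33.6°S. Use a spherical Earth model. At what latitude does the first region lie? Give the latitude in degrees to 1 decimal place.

68.2°

Mercator areal scale is sec²φ, so apparent-area ratio = sec²φ₁ / sec²φ₂ = cos²φ₂ / cos²φ₁.
cos²φ₂ / cos²φ₁ = 5.02  ⇒  cos φ₁ = cos 33.6° / √5.02 = 0.8329/2.241 = 0.3718.
φ₁ = arccos(0.3718) ≈ 68.2°.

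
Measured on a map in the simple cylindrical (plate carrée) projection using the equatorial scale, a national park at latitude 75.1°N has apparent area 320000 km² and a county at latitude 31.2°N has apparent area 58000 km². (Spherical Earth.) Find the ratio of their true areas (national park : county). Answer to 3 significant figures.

1.66

Plate carrée has h = 1 and k = sec φ, giving areal scale sec φ; true area = (apparent area) · cos φ.
True area of national park: 320000 × cos(75.1°) = 320000 × 0.2571 = 82280 km².
True area of county: 58000 × cos(31.2°) = 58000 × 0.8554 = 49610 km².
Ratio = 82280 / 49610 ≈ 1.66.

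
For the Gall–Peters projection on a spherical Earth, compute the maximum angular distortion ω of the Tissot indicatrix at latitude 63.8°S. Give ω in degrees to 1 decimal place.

Gall–Peters is a cylindrical equal-area projection with standard parallels at ±45°. For cylindrical equal-area with standard parallel φ₀, h = cos φ / cos φ₀ and k = cos φ₀ / cos φ, so h·k = 1.
At 63.8°: h = 0.6244, k = 1.602; principal scales a = 1.602, b = 0.6244.
sin(ω/2) = (a − b)/(a + b) = 0.9772/2.226 = 0.4390, so ω = 2 arcsin(0.4390) ≈ 52.1°.

52.1°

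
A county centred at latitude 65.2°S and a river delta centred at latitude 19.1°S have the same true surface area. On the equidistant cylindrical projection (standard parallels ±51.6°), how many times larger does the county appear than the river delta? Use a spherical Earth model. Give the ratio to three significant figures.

With standard parallel φ₀ = 51.6°, the equirectangular projection gives x = Rλ cos φ₀, y = Rφ, so h = 1 and k = cos 51.6° / cos φ.
Areal scale at 65.2°: h·k = 1.000 × 1.481 = 1.481.
Areal scale at 19.1°: h·k = 1.000 × 0.6573 = 0.6573.
Ratio = 1.481/0.6573 ≈ 2.25.

2.25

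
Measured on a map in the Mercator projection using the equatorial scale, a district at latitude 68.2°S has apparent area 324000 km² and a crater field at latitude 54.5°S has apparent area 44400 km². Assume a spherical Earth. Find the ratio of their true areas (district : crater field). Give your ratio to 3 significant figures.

On Mercator the areal scale is sec²φ, so true area = apparent × cos²φ.
True area of district: 324000 × cos²(68.2°) = 324000 × 0.1379 = 44680 km².
True area of crater field: 44400 × cos²(54.5°) = 44400 × 0.3372 = 14970 km².
Ratio = 44680 / 14970 ≈ 2.98.

2.98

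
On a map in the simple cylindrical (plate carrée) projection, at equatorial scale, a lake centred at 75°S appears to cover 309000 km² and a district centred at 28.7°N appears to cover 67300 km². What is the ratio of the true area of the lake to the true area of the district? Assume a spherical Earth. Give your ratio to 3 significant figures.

On the plate carrée, areal scale = h·k = 1 × sec φ, so true area = apparent × cos φ.
True area of lake: 309000 × cos(75°) = 309000 × 0.2588 = 79980 km².
True area of district: 67300 × cos(28.7°) = 67300 × 0.8771 = 59030 km².
Ratio = 79980 / 59030 ≈ 1.35.

1.35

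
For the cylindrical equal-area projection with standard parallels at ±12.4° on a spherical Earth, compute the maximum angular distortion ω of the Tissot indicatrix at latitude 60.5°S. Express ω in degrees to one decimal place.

73.0°

For cylindrical equal-area with standard parallel φ₀, h = cos φ / cos φ₀ and k = cos φ₀ / cos φ, so h·k = 1.
At 60.5°: h = 0.5042, k = 1.983; principal scales a = 1.983, b = 0.5042.
sin(ω/2) = (a − b)/(a + b) = 1.479/2.488 = 0.5946, so ω = 2 arcsin(0.5946) ≈ 73.0°.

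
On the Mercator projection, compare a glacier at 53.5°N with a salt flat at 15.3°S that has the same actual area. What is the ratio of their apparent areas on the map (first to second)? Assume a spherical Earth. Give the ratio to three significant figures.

2.63

Mercator is conformal with k = sec φ, so areal scale = k² = sec²φ.
At 53.5°: sec²(53.5°) = 1/0.5948² = 2.826.
At 15.3°: sec²(15.3°) = 1/0.9646² = 1.075.
Ratio = 2.826/1.075 = cos²(15.3°)/cos²(53.5°) ≈ 2.63.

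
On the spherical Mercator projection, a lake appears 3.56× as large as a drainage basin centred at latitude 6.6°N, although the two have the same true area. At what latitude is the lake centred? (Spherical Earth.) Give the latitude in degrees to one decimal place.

58.2°

Mercator areal scale is sec²φ, so apparent-area ratio = sec²φ₁ / sec²φ₂ = cos²φ₂ / cos²φ₁.
cos²φ₂ / cos²φ₁ = 3.56  ⇒  cos φ₁ = cos 6.6° / √3.56 = 0.9934/1.887 = 0.5265.
φ₁ = arccos(0.5265) ≈ 58.2°.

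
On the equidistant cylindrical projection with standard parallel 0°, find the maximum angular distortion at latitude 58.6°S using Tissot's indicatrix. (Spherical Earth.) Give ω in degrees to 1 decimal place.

36.7°

Plate carrée maps x = Rλ, y = Rφ. The meridian scale is h = 1 and the parallel scale is k = 1/cos φ = sec φ.
At 58.6°: h = 1.000, k = 1.919; principal scales a = 1.919, b = 1.000.
sin(ω/2) = (a − b)/(a + b) = 0.9194/2.919 = 0.3149, so ω = 2 arcsin(0.3149) ≈ 36.7°.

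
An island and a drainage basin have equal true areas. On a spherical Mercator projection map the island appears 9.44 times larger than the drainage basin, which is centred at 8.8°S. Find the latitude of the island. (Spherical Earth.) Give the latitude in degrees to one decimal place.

71.2°

Mercator areal scale is sec²φ, so apparent-area ratio = sec²φ₁ / sec²φ₂ = cos²φ₂ / cos²φ₁.
cos²φ₂ / cos²φ₁ = 9.44  ⇒  cos φ₁ = cos 8.8° / √9.44 = 0.9882/3.072 = 0.3216.
φ₁ = arccos(0.3216) ≈ 71.2°.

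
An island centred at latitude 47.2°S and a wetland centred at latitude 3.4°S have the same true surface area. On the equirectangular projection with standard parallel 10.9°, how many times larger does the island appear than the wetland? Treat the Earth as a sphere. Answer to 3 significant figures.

In the equirectangular projection with standard parallel φ₀ = 10.9° (x = Rλ cos φ₀, y = Rφ), meridians are true-scale (h = 1) and the parallel scale is k = cos φ₀ / cos φ.
Areal scale at 47.2°: h·k = 1.000 × 1.445 = 1.445.
Areal scale at 3.4°: h·k = 1.000 × 0.9837 = 0.9837.
Ratio = 1.445/0.9837 ≈ 1.47.

1.47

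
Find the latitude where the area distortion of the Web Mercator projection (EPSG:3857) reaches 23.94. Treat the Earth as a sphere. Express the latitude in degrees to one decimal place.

Mercator areal scale is sec²φ.
sec²φ = 23.94  ⇒  cos²φ = 0.04177  ⇒  cos φ = 0.2044.
φ = arccos(0.2044) ≈ 78.2°.

78.2°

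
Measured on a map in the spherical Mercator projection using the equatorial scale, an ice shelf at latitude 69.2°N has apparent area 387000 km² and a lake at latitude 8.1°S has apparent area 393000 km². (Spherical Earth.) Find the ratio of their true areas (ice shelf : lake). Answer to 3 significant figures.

On Mercator the areal scale is sec²φ, so true area = apparent × cos²φ.
True area of ice shelf: 387000 × cos²(69.2°) = 387000 × 0.1261 = 48800 km².
True area of lake: 393000 × cos²(8.1°) = 393000 × 0.9801 = 385200 km².
Ratio = 48800 / 385200 ≈ 0.127.

0.127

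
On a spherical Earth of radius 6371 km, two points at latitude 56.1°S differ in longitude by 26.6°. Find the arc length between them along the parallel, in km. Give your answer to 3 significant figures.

1650 km

Arc length along a parallel = R cos φ · Δλ (with Δλ in radians).
= 6371 × cos 56.1° × (26.6° × π/180) = 6371 × 0.5577 × 0.4643 ≈ 1650 km.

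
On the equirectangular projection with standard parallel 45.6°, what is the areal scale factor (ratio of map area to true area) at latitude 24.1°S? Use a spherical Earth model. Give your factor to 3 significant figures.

With standard parallel φ₀ = 45.6°, the equirectangular projection gives x = Rλ cos φ₀, y = Rφ, so h = 1 and k = cos 45.6° / cos φ.
Areal scale = h·k = 1 × cos φ₀ / cos φ; at 24.1°, h = 1.000, k = 0.7665, so h·k = 0.7665.

0.766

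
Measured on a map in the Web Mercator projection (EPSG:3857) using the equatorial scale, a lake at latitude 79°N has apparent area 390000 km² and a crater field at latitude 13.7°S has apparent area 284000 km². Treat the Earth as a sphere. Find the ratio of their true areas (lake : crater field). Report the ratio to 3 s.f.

0.0530

Since Mercator area scale is 1/cos²φ, the true area equals the apparent area multiplied by cos²φ.
True area of lake: 390000 × cos²(79°) = 390000 × 0.03641 = 14200 km².
True area of crater field: 284000 × cos²(13.7°) = 284000 × 0.9439 = 268100 km².
Ratio = 14200 / 268100 ≈ 0.0530.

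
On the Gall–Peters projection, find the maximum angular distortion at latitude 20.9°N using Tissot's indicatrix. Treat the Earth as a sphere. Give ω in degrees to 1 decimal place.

The Gall–Peters projection is cylindrical equal-area with φ₀ = 45°. A cylindrical equal-area projection with standard parallel φ₀ has meridian scale h = cos φ / cos φ₀ and parallel scale k = cos φ₀ / cos φ (so areas are preserved, h·k = 1).
At 20.9°: h = 1.321, k = 0.7569; principal scales a = 1.321, b = 0.7569.
sin(ω/2) = (a − b)/(a + b) = 0.5643/2.078 = 0.2715, so ω = 2 arcsin(0.2715) ≈ 31.5°.

31.5°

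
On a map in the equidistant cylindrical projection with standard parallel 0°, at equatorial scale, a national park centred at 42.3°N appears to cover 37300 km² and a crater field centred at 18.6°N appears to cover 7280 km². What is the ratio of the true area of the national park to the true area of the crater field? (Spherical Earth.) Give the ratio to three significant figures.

4.00

On the plate carrée, areal scale = h·k = 1 × sec φ, so true area = apparent × cos φ.
True area of national park: 37300 × cos(42.3°) = 37300 × 0.7396 = 27590 km².
True area of crater field: 7280 × cos(18.6°) = 7280 × 0.9478 = 6900 km².
Ratio = 27590 / 6900 ≈ 4.00.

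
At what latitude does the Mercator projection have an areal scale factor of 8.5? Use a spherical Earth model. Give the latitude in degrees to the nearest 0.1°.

Mercator areal scale is sec²φ.
sec²φ = 8.5  ⇒  cos²φ = 0.1176  ⇒  cos φ = 0.3430.
φ = arccos(0.3430) ≈ 69.9°.

69.9°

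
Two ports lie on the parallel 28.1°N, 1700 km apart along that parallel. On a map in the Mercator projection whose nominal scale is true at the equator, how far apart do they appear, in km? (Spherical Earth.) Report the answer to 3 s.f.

1930 km

For Mercator, h = k = sec φ (a conformal cylindrical projection has a single point scale, 1/cos φ).
Along the parallel, k = sec 28.1° = 1/0.8821 = 1.134.
Map distance = 1700 × 1.134 ≈ 1930 km.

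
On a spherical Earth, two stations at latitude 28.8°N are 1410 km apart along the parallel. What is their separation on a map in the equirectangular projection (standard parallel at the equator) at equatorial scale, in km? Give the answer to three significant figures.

1610 km

Plate carrée maps x = Rλ, y = Rφ. The meridian scale is h = 1 and the parallel scale is k = 1/cos φ = sec φ.
Along the parallel, k = sec 28.8° = 1/0.8763 = 1.141.
Map distance = 1410 × 1.141 ≈ 1610 km.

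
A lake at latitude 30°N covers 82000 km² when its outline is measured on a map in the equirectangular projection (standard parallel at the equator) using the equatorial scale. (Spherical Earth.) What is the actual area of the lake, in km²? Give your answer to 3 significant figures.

71000 km²

Plate carrée maps x = Rλ, y = Rφ. The meridian scale is h = 1 and the parallel scale is k = 1/cos φ = sec φ.
Areal scale = h·k = 1 × sec φ; at 30°, h = 1.000, k = 1.155, so h·k = 1.155.
True area = apparent / (areal scale) = 82000 / 1.155 ≈ 71000 km².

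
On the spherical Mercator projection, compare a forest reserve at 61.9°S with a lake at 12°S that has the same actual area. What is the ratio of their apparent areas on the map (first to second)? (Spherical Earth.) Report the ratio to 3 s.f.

4.31

Mercator is conformal with k = sec φ, so areal scale = k² = sec²φ.
At 61.9°: sec²(61.9°) = 1/0.4710² = 4.508.
At 12°: sec²(12°) = 1/0.9781² = 1.045.
Ratio = 4.508/1.045 = cos²(12°)/cos²(61.9°) ≈ 4.31.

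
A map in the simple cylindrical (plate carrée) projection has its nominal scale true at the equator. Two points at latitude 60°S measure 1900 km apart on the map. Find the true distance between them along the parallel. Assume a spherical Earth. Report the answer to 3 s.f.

950 km

In the plate carrée (x = Rλ, y = Rφ), meridians are true-scale (h = 1) and parallels are stretched by k = sec φ.
Along the parallel at 60°, map distances are exaggerated by k = sec 60° = 2.000.
True distance = 1900 / 2.000 = 1900 × cos 60° ≈ 950 km.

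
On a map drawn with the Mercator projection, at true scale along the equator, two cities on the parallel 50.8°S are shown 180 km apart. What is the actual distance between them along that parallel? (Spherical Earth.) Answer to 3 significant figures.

114 km

Mercator is conformal, so the point scale is isotropic: h = k = sec φ = 1/cos φ.
Along the parallel at 50.8°, map distances are exaggerated by k = sec 50.8° = 1.582.
True distance = 180 / 1.582 = 180 × cos 50.8° ≈ 114 km.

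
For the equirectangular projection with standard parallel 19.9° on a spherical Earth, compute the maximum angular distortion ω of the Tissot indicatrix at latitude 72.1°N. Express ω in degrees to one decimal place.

61.0°

In the equirectangular projection with standard parallel φ₀ = 19.9° (x = Rλ cos φ₀, y = Rφ), meridians are true-scale (h = 1) and the parallel scale is k = cos φ₀ / cos φ.
At 72.1°: h = 1.000, k = 3.059; principal scales a = 3.059, b = 1.000.
sin(ω/2) = (a − b)/(a + b) = 2.059/4.059 = 0.5073, so ω = 2 arcsin(0.5073) ≈ 61.0°.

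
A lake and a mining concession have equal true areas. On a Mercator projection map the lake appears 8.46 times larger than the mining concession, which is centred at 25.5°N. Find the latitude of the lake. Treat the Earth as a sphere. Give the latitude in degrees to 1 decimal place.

On Mercator, (apparent₁)/(apparent₂) = sec²φ₁ / sec²φ₂ when true areas are equal.
cos²φ₂ / cos²φ₁ = 8.46  ⇒  cos φ₁ = cos 25.5° / √8.46 = 0.9026/2.909 = 0.3103.
φ₁ = arccos(0.3103) ≈ 71.9°.

71.9°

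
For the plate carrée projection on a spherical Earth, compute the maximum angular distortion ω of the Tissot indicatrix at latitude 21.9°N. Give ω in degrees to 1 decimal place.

For the equirectangular projection with φ₀ = 0 (plate carrée), h = 1 along meridians and k = sec φ along parallels.
At 21.9°: h = 1.000, k = 1.078; principal scales a = 1.078, b = 1.000.
sin(ω/2) = (a − b)/(a + b) = 0.07778/2.078 = 0.03743, so ω = 2 arcsin(0.03743) ≈ 4.3°.

4.3°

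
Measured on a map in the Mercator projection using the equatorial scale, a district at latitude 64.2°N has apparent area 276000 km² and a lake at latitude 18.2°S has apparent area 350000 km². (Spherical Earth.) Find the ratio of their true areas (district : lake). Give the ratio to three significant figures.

Mercator's areal exaggeration is sec²φ; hence true area = (apparent area) · cos²φ.
True area of district: 276000 × cos²(64.2°) = 276000 × 0.1894 = 52280 km².
True area of lake: 350000 × cos²(18.2°) = 350000 × 0.9024 = 315900 km².
Ratio = 52280 / 315900 ≈ 0.166.

0.166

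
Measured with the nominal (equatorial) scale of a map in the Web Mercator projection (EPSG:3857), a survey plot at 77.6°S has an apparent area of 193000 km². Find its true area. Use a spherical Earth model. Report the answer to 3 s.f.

8900 km²

The Mercator projection is conformal; its linear scale factor is the same in every direction and equals sec φ = 1/cos φ.
Areal scale = k² = sec²φ = 1/cos²(77.6°) = 1/0.2147² = 21.69.
True area = apparent / (areal scale) = 193000 / 21.69 ≈ 8900 km².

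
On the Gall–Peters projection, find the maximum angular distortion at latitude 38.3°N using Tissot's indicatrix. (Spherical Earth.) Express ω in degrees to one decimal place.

Gall–Peters is a cylindrical equal-area projection with standard parallels at ±45°. For cylindrical equal-area with standard parallel φ₀, h = cos φ / cos φ₀ and k = cos φ₀ / cos φ, so h·k = 1.
At 38.3°: h = 1.110, k = 0.9010; principal scales a = 1.110, b = 0.9010.
sin(ω/2) = (a − b)/(a + b) = 0.2088/2.011 = 0.1038, so ω = 2 arcsin(0.1038) ≈ 11.9°.

11.9°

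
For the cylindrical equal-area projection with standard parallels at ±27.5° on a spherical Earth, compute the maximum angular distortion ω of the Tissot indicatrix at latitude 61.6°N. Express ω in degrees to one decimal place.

For cylindrical equal-area with standard parallel φ₀, h = cos φ / cos φ₀ and k = cos φ₀ / cos φ, so h·k = 1.
At 61.6°: h = 0.5362, k = 1.865; principal scales a = 1.865, b = 0.5362.
sin(ω/2) = (a − b)/(a + b) = 1.329/2.401 = 0.5534, so ω = 2 arcsin(0.5534) ≈ 67.2°.

67.2°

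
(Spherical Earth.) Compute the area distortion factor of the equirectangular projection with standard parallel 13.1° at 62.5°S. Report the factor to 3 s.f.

The equidistant cylindrical projection with φ₀ = 13.1° has h = 1 (meridians true) and k = cos φ₀ / cos φ along parallels.
Areal scale = h·k = 1 × cos φ₀ / cos φ; at 62.5°, h = 1.000, k = 2.109, so h·k = 2.109.

2.11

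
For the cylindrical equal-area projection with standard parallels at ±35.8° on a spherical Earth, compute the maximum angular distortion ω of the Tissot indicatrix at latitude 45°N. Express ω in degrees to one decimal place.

Cylindrical equal-area (φ₀ = 35.8°): h = cos φ / cos 35.8° along meridians, k = cos 35.8° / cos φ along parallels; h·k = 1.
At 45°: h = 0.8718, k = 1.147; principal scales a = 1.147, b = 0.8718.
sin(ω/2) = (a − b)/(a + b) = 0.2752/2.019 = 0.1363, so ω = 2 arcsin(0.1363) ≈ 15.7°.

15.7°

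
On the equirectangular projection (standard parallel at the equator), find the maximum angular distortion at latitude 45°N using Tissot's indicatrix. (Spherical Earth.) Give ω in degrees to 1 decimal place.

For the equirectangular projection with φ₀ = 0 (plate carrée), h = 1 along meridians and k = sec φ along parallels.
At 45°: h = 1.000, k = 1.414; principal scales a = 1.414, b = 1.000.
sin(ω/2) = (a − b)/(a + b) = 0.4142/2.414 = 0.1716, so ω = 2 arcsin(0.1716) ≈ 19.8°.

19.8°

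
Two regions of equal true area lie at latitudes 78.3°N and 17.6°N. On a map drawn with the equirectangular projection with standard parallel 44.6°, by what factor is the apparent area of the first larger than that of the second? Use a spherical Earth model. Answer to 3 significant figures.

4.70

With standard parallel φ₀ = 44.6°, the equirectangular projection gives x = Rλ cos φ₀, y = Rφ, so h = 1 and k = cos 44.6° / cos φ.
Areal scale at 78.3°: h·k = 1.000 × 3.511 = 3.511.
Areal scale at 17.6°: h·k = 1.000 × 0.7470 = 0.7470.
Ratio = 3.511/0.7470 ≈ 4.70.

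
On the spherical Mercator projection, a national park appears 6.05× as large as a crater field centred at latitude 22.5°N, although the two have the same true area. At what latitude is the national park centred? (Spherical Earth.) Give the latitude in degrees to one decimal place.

67.9°

Mercator areal scale is sec²φ, so apparent-area ratio = sec²φ₁ / sec²φ₂ = cos²φ₂ / cos²φ₁.
cos²φ₂ / cos²φ₁ = 6.05  ⇒  cos φ₁ = cos 22.5° / √6.05 = 0.9239/2.460 = 0.3756.
φ₁ = arccos(0.3756) ≈ 67.9°.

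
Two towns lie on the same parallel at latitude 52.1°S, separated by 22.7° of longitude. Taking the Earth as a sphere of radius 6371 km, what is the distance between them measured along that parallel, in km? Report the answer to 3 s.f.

1550 km

Arc length along a parallel = R cos φ · Δλ (with Δλ in radians).
= 6371 × cos 52.1° × (22.7° × π/180) = 6371 × 0.6143 × 0.3962 ≈ 1550 km.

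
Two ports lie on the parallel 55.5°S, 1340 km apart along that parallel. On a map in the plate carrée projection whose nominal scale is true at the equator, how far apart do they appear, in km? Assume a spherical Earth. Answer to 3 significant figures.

For the equirectangular projection with φ₀ = 0 (plate carrée), h = 1 along meridians and k = sec φ along parallels.
Along the parallel, k = sec 55.5° = 1/0.5664 = 1.766.
Map distance = 1340 × 1.766 ≈ 2370 km.

2370 km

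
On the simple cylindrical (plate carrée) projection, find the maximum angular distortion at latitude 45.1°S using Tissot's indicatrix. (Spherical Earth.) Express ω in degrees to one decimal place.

In the plate carrée (x = Rλ, y = Rφ), meridians are true-scale (h = 1) and parallels are stretched by k = sec φ.
At 45.1°: h = 1.000, k = 1.417; principal scales a = 1.417, b = 1.000.
sin(ω/2) = (a − b)/(a + b) = 0.4167/2.417 = 0.1724, so ω = 2 arcsin(0.1724) ≈ 19.9°.

19.9°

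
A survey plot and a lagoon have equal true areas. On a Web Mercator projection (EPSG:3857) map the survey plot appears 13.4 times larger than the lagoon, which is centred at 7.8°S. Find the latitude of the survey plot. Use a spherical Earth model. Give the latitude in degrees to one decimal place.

74.3°

Mercator areal scale is sec²φ, so apparent-area ratio = sec²φ₁ / sec²φ₂ = cos²φ₂ / cos²φ₁.
cos²φ₂ / cos²φ₁ = 13.4  ⇒  cos φ₁ = cos 7.8° / √13.4 = 0.9907/3.661 = 0.2707.
φ₁ = arccos(0.2707) ≈ 74.3°.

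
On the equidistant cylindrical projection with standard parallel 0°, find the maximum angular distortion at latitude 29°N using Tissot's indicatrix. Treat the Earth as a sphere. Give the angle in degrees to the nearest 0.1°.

7.7°

In the plate carrée (x = Rλ, y = Rφ), meridians are true-scale (h = 1) and parallels are stretched by k = sec φ.
At 29°: h = 1.000, k = 1.143; principal scales a = 1.143, b = 1.000.
sin(ω/2) = (a − b)/(a + b) = 0.1434/2.143 = 0.06688, so ω = 2 arcsin(0.06688) ≈ 7.7°.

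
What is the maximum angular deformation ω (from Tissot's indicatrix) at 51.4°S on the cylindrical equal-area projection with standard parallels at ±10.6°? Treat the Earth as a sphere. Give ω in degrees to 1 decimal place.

50.4°

For cylindrical equal-area with standard parallel φ₀, h = cos φ / cos φ₀ and k = cos φ₀ / cos φ, so h·k = 1.
At 51.4°: h = 0.6347, k = 1.576; principal scales a = 1.576, b = 0.6347.
sin(ω/2) = (a − b)/(a + b) = 0.9408/2.210 = 0.4257, so ω = 2 arcsin(0.4257) ≈ 50.4°.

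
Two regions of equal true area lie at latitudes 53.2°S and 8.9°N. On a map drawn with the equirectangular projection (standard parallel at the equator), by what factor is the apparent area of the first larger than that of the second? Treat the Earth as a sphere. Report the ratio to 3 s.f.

In the plate carrée (x = Rλ, y = Rφ), meridians are true-scale (h = 1) and parallels are stretched by k = sec φ.
Areal scale at 53.2°: h·k = 1.000 × 1.669 = 1.669.
Areal scale at 8.9°: h·k = 1.000 × 1.012 = 1.012.
Ratio = 1.669/1.012 ≈ 1.65.

1.65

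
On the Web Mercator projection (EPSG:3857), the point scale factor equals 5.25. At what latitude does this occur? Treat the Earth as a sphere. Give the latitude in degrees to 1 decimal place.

Mercator scale is k = sec φ = 1/cos φ.
1/cos φ = 5.25  ⇒  cos φ = 0.1905  ⇒  φ = arccos(0.1905) ≈ 79.0°.

79.0°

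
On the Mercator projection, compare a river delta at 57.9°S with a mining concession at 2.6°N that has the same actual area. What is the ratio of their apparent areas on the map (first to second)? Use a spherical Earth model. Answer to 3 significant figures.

Mercator is conformal with k = sec φ, so areal scale = k² = sec²φ.
At 57.9°: sec²(57.9°) = 1/0.5314² = 3.541.
At 2.6°: sec²(2.6°) = 1/0.9990² = 1.002.
Ratio = 3.541/1.002 = cos²(2.6°)/cos²(57.9°) ≈ 3.53.

3.53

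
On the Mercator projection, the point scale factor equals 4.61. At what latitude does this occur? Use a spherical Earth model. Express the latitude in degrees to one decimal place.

Mercator scale is k = sec φ = 1/cos φ.
1/cos φ = 4.61  ⇒  cos φ = 0.2169  ⇒  φ = arccos(0.2169) ≈ 77.5°.

77.5°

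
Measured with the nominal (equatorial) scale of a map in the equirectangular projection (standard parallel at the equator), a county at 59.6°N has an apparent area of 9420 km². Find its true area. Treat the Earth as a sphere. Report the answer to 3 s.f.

4770 km²

For the equirectangular projection with φ₀ = 0 (plate carrée), h = 1 along meridians and k = sec φ along parallels.
Areal scale = h·k = 1 × sec φ; at 59.6°, h = 1.000, k = 1.976, so h·k = 1.976.
True area = apparent / (areal scale) = 9420 / 1.976 ≈ 4770 km².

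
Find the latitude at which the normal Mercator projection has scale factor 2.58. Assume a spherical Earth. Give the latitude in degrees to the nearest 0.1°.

67.2°

Mercator scale is k = sec φ = 1/cos φ.
1/cos φ = 2.58  ⇒  cos φ = 0.3876  ⇒  φ = arccos(0.3876) ≈ 67.2°.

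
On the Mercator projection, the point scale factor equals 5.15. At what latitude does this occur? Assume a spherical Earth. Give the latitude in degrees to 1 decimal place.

Mercator scale is k = sec φ = 1/cos φ.
1/cos φ = 5.15  ⇒  cos φ = 0.1942  ⇒  φ = arccos(0.1942) ≈ 78.8°.

78.8°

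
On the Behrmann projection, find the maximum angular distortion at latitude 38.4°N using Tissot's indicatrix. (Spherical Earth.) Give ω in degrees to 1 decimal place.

Behrmann is a cylindrical equal-area projection with standard parallels at ±30°. A cylindrical equal-area projection with standard parallel φ₀ has meridian scale h = cos φ / cos φ₀ and parallel scale k = cos φ₀ / cos φ (so areas are preserved, h·k = 1).
At 38.4°: h = 0.9049, k = 1.105; principal scales a = 1.105, b = 0.9049.
sin(ω/2) = (a − b)/(a + b) = 0.2001/2.010 = 0.09957, so ω = 2 arcsin(0.09957) ≈ 11.4°.

11.4°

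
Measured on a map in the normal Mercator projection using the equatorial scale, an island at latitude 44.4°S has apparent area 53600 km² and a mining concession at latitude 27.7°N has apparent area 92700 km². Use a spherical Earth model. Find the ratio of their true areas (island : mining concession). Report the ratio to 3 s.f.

0.377

On Mercator the areal scale is sec²φ, so true area = apparent × cos²φ.
True area of island: 53600 × cos²(44.4°) = 53600 × 0.5105 = 27360 km².
True area of mining concession: 92700 × cos²(27.7°) = 92700 × 0.7839 = 72670 km².
Ratio = 27360 / 72670 ≈ 0.377.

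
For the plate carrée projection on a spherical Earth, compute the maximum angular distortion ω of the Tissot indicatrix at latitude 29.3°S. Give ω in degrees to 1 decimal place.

7.8°

For the equirectangular projection with φ₀ = 0 (plate carrée), h = 1 along meridians and k = sec φ along parallels.
At 29.3°: h = 1.000, k = 1.147; principal scales a = 1.147, b = 1.000.
sin(ω/2) = (a − b)/(a + b) = 0.1467/2.147 = 0.06834, so ω = 2 arcsin(0.06834) ≈ 7.8°.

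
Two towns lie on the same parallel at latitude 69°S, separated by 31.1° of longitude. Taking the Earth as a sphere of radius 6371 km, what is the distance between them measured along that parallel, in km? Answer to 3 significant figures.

Arc length along a parallel = R cos φ · Δλ (with Δλ in radians).
= 6371 × cos 69° × (31.1° × π/180) = 6371 × 0.3584 × 0.5428 ≈ 1240 km.

1240 km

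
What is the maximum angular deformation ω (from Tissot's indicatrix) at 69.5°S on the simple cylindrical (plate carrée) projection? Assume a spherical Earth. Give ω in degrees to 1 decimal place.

57.5°

For the equirectangular projection with φ₀ = 0 (plate carrée), h = 1 along meridians and k = sec φ along parallels.
At 69.5°: h = 1.000, k = 2.855; principal scales a = 2.855, b = 1.000.
sin(ω/2) = (a − b)/(a + b) = 1.855/3.855 = 0.4813, so ω = 2 arcsin(0.4813) ≈ 57.5°.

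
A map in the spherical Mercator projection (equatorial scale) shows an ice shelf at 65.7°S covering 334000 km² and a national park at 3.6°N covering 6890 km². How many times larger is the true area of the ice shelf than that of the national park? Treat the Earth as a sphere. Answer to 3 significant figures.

Mercator's areal exaggeration is sec²φ; hence true area = (apparent area) · cos²φ.
True area of ice shelf: 334000 × cos²(65.7°) = 334000 × 0.1693 = 56560 km².
True area of national park: 6890 × cos²(3.6°) = 6890 × 0.9961 = 6863 km².
Ratio = 56560 / 6863 ≈ 8.24.

8.24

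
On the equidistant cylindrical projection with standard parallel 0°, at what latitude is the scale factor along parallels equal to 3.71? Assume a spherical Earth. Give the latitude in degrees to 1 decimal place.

Plate carrée: h = 1, k = sec φ along parallels.
sec φ = 3.71  ⇒  cos φ = 0.2695  ⇒  φ ≈ 74.4°.

74.4°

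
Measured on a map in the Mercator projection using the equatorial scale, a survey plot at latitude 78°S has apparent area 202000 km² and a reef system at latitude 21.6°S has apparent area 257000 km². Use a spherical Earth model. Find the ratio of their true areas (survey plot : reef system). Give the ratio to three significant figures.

0.0393

Since Mercator area scale is 1/cos²φ, the true area equals the apparent area multiplied by cos²φ.
True area of survey plot: 202000 × cos²(78°) = 202000 × 0.04323 = 8732 km².
True area of reef system: 257000 × cos²(21.6°) = 257000 × 0.8645 = 222200 km².
Ratio = 8732 / 222200 ≈ 0.0393.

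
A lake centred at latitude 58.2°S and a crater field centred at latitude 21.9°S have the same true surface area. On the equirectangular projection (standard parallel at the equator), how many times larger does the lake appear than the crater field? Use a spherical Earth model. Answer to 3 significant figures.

1.76

Plate carrée maps x = Rλ, y = Rφ. The meridian scale is h = 1 and the parallel scale is k = 1/cos φ = sec φ.
Areal scale at 58.2°: h·k = 1.000 × 1.898 = 1.898.
Areal scale at 21.9°: h·k = 1.000 × 1.078 = 1.078.
Ratio = 1.898/1.078 ≈ 1.76.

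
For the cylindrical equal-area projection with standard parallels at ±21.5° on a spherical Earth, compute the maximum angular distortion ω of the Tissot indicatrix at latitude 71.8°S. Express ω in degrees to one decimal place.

Cylindrical equal-area (φ₀ = 21.5°): h = cos φ / cos 21.5° along meridians, k = cos 21.5° / cos φ along parallels; h·k = 1.
At 71.8°: h = 0.3357, k = 2.979; principal scales a = 2.979, b = 0.3357.
sin(ω/2) = (a − b)/(a + b) = 2.643/3.315 = 0.7974, so ω = 2 arcsin(0.7974) ≈ 105.8°.

105.8°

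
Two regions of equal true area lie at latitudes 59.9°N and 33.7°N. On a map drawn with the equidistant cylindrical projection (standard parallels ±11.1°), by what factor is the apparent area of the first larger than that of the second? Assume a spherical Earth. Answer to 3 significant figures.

With standard parallel φ₀ = 11.1°, the equirectangular projection gives x = Rλ cos φ₀, y = Rφ, so h = 1 and k = cos 11.1° / cos φ.
Areal scale at 59.9°: h·k = 1.000 × 1.957 = 1.957.
Areal scale at 33.7°: h·k = 1.000 × 1.180 = 1.180.
Ratio = 1.957/1.180 ≈ 1.66.

1.66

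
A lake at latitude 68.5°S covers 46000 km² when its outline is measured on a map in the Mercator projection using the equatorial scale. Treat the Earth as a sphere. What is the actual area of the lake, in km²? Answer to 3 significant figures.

6180 km²

For Mercator, h = k = sec φ (a conformal cylindrical projection has a single point scale, 1/cos φ).
Areal scale = k² = sec²φ = 1/cos²(68.5°) = 1/0.3665² = 7.445.
True area = apparent / (areal scale) = 46000 / 7.445 ≈ 6180 km².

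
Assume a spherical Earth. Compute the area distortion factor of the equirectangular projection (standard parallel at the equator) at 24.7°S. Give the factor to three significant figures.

1.10

For the equirectangular projection with φ₀ = 0 (plate carrée), h = 1 along meridians and k = sec φ along parallels.
Areal scale = h·k = 1 × sec φ; at 24.7°, h = 1.000, k = 1.101, so h·k = 1.101.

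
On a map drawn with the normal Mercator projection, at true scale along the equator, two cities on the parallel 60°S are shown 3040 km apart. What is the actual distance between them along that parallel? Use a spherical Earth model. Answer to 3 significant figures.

1520 km

Mercator is conformal, so the point scale is isotropic: h = k = sec φ = 1/cos φ.
Along the parallel at 60°, map distances are exaggerated by k = sec 60° = 2.000.
True distance = 3040 / 2.000 = 3040 × cos 60° ≈ 1520 km.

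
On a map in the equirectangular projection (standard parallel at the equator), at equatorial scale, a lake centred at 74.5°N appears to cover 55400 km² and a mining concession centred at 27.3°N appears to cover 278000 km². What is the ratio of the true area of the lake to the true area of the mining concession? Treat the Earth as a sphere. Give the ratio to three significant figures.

0.0599

On the plate carrée, areal scale = h·k = 1 × sec φ, so true area = apparent × cos φ.
True area of lake: 55400 × cos(74.5°) = 55400 × 0.2672 = 14810 km².
True area of mining concession: 278000 × cos(27.3°) = 278000 × 0.8886 = 247000 km².
Ratio = 14810 / 247000 ≈ 0.0599.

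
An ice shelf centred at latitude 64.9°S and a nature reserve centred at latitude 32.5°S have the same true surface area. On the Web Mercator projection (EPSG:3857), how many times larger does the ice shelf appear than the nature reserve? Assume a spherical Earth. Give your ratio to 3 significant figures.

Mercator is conformal with k = sec φ, so areal scale = k² = sec²φ.
At 64.9°: sec²(64.9°) = 1/0.4242² = 5.557.
At 32.5°: sec²(32.5°) = 1/0.8434² = 1.406.
Ratio = 5.557/1.406 = cos²(32.5°)/cos²(64.9°) ≈ 3.95.

3.95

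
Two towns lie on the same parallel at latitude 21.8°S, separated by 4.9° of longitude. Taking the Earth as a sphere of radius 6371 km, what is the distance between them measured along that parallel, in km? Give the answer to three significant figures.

506 km

Arc length along a parallel = R cos φ · Δλ (with Δλ in radians).
= 6371 × cos 21.8° × (4.9° × π/180) = 6371 × 0.9285 × 0.08552 ≈ 506 km.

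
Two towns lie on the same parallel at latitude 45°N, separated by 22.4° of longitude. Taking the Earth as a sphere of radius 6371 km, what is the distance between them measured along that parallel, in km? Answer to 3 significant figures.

Arc length along a parallel = R cos φ · Δλ (with Δλ in radians).
= 6371 × cos 45° × (22.4° × π/180) = 6371 × 0.7071 × 0.3910 ≈ 1760 km.

1760 km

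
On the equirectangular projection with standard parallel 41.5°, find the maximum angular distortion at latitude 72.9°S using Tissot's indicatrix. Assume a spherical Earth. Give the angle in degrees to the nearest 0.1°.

51.7°

In the equirectangular projection with standard parallel φ₀ = 41.5° (x = Rλ cos φ₀, y = Rφ), meridians are true-scale (h = 1) and the parallel scale is k = cos φ₀ / cos φ.
At 72.9°: h = 1.000, k = 2.547; principal scales a = 2.547, b = 1.000.
sin(ω/2) = (a − b)/(a + b) = 1.547/3.547 = 0.4362, so ω = 2 arcsin(0.4362) ≈ 51.7°.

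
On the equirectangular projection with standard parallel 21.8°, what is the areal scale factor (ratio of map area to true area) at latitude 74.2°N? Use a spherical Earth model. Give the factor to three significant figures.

3.41

With standard parallel φ₀ = 21.8°, the equirectangular projection gives x = Rλ cos φ₀, y = Rφ, so h = 1 and k = cos 21.8° / cos φ.
Areal scale = h·k = 1 × cos φ₀ / cos φ; at 74.2°, h = 1.000, k = 3.410, so h·k = 3.410.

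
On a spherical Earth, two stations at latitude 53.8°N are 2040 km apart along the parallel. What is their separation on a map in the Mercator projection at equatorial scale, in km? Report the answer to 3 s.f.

3450 km

For Mercator, h = k = sec φ (a conformal cylindrical projection has a single point scale, 1/cos φ).
Along the parallel, k = sec 53.8° = 1/0.5906 = 1.693.
Map distance = 2040 × 1.693 ≈ 3450 km.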